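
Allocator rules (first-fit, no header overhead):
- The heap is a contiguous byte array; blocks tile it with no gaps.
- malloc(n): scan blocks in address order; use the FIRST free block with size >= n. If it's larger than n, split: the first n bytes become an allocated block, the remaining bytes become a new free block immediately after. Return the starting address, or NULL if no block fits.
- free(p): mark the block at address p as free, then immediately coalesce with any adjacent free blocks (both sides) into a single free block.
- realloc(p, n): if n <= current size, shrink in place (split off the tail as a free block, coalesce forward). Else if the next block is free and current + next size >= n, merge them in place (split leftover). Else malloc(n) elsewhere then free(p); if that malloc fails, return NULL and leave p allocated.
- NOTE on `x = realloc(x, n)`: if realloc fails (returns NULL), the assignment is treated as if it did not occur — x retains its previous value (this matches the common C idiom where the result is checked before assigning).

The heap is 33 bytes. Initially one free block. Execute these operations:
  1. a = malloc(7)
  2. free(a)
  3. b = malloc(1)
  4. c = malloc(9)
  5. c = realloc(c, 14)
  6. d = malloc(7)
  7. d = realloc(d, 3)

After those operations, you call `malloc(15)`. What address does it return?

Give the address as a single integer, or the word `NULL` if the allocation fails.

Op 1: a = malloc(7) -> a = 0; heap: [0-6 ALLOC][7-32 FREE]
Op 2: free(a) -> (freed a); heap: [0-32 FREE]
Op 3: b = malloc(1) -> b = 0; heap: [0-0 ALLOC][1-32 FREE]
Op 4: c = malloc(9) -> c = 1; heap: [0-0 ALLOC][1-9 ALLOC][10-32 FREE]
Op 5: c = realloc(c, 14) -> c = 1; heap: [0-0 ALLOC][1-14 ALLOC][15-32 FREE]
Op 6: d = malloc(7) -> d = 15; heap: [0-0 ALLOC][1-14 ALLOC][15-21 ALLOC][22-32 FREE]
Op 7: d = realloc(d, 3) -> d = 15; heap: [0-0 ALLOC][1-14 ALLOC][15-17 ALLOC][18-32 FREE]
malloc(15): first-fit scan over [0-0 ALLOC][1-14 ALLOC][15-17 ALLOC][18-32 FREE] -> 18

Answer: 18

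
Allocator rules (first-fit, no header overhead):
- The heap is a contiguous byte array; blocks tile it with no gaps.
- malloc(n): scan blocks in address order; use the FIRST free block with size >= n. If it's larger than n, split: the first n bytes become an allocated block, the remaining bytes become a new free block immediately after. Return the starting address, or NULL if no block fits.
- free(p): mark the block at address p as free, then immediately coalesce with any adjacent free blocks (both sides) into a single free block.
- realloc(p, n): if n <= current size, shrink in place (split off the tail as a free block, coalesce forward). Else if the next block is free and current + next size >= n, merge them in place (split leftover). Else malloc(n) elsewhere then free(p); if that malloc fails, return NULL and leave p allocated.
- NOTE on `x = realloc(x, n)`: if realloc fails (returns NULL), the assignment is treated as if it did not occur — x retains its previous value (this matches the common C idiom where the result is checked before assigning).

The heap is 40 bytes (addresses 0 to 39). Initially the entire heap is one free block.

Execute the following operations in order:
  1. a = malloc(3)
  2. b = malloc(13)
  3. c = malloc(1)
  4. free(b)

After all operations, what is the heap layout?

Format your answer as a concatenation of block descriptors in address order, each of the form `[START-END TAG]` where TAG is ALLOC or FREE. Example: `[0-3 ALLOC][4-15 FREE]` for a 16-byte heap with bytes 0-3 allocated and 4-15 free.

Answer: [0-2 ALLOC][3-15 FREE][16-16 ALLOC][17-39 FREE]

Derivation:
Op 1: a = malloc(3) -> a = 0; heap: [0-2 ALLOC][3-39 FREE]
Op 2: b = malloc(13) -> b = 3; heap: [0-2 ALLOC][3-15 ALLOC][16-39 FREE]
Op 3: c = malloc(1) -> c = 16; heap: [0-2 ALLOC][3-15 ALLOC][16-16 ALLOC][17-39 FREE]
Op 4: free(b) -> (freed b); heap: [0-2 ALLOC][3-15 FREE][16-16 ALLOC][17-39 FREE]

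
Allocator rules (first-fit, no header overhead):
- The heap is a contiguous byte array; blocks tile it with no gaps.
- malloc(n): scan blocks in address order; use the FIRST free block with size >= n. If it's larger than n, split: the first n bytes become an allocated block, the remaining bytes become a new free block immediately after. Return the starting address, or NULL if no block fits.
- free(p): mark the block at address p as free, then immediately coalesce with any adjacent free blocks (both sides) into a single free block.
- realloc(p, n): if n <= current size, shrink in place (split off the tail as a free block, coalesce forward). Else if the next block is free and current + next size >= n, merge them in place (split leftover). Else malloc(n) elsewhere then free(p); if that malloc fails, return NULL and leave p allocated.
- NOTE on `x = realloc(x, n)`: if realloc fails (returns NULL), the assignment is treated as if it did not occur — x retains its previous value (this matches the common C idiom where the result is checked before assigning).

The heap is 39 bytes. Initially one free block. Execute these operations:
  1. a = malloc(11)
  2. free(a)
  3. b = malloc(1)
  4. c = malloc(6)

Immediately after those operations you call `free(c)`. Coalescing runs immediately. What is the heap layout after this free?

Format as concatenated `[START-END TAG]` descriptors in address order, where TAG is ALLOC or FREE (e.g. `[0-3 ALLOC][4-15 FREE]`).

Answer: [0-0 ALLOC][1-38 FREE]

Derivation:
Op 1: a = malloc(11) -> a = 0; heap: [0-10 ALLOC][11-38 FREE]
Op 2: free(a) -> (freed a); heap: [0-38 FREE]
Op 3: b = malloc(1) -> b = 0; heap: [0-0 ALLOC][1-38 FREE]
Op 4: c = malloc(6) -> c = 1; heap: [0-0 ALLOC][1-6 ALLOC][7-38 FREE]
free(c): c = 1 -> block [1-6 ALLOC]; mark free, coalesce with adjacent free neighbors -> [0-0 ALLOC][1-38 FREE]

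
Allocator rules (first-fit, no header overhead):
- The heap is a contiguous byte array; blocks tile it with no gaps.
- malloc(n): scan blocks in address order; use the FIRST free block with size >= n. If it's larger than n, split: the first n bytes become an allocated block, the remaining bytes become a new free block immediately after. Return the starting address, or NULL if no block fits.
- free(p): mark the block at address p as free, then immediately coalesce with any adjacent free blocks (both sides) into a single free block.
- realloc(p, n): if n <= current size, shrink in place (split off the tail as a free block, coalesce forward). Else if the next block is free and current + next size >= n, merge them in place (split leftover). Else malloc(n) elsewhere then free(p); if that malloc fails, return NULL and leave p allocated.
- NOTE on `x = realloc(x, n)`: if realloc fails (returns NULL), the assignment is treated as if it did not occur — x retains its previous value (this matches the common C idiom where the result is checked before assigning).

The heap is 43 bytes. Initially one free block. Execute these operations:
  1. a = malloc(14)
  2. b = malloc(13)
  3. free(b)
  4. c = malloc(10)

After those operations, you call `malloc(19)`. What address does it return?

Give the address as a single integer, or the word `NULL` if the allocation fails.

Answer: 24

Derivation:
Op 1: a = malloc(14) -> a = 0; heap: [0-13 ALLOC][14-42 FREE]
Op 2: b = malloc(13) -> b = 14; heap: [0-13 ALLOC][14-26 ALLOC][27-42 FREE]
Op 3: free(b) -> (freed b); heap: [0-13 ALLOC][14-42 FREE]
Op 4: c = malloc(10) -> c = 14; heap: [0-13 ALLOC][14-23 ALLOC][24-42 FREE]
malloc(19): first-fit scan over [0-13 ALLOC][14-23 ALLOC][24-42 FREE] -> 24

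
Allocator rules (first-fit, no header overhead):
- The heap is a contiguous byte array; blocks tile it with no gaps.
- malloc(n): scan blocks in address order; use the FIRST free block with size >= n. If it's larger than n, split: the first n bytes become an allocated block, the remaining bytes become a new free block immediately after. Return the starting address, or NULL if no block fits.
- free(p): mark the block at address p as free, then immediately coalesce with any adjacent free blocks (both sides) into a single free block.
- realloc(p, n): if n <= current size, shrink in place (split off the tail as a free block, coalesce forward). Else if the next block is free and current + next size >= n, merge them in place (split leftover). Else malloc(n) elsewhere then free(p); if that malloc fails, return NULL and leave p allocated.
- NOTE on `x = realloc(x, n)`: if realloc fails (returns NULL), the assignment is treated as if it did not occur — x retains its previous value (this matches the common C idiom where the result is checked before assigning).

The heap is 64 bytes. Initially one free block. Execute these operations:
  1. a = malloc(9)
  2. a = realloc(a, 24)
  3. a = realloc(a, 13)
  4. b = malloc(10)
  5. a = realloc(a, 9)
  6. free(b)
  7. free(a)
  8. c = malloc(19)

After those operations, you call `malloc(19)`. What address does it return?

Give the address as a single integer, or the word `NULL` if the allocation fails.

Answer: 19

Derivation:
Op 1: a = malloc(9) -> a = 0; heap: [0-8 ALLOC][9-63 FREE]
Op 2: a = realloc(a, 24) -> a = 0; heap: [0-23 ALLOC][24-63 FREE]
Op 3: a = realloc(a, 13) -> a = 0; heap: [0-12 ALLOC][13-63 FREE]
Op 4: b = malloc(10) -> b = 13; heap: [0-12 ALLOC][13-22 ALLOC][23-63 FREE]
Op 5: a = realloc(a, 9) -> a = 0; heap: [0-8 ALLOC][9-12 FREE][13-22 ALLOC][23-63 FREE]
Op 6: free(b) -> (freed b); heap: [0-8 ALLOC][9-63 FREE]
Op 7: free(a) -> (freed a); heap: [0-63 FREE]
Op 8: c = malloc(19) -> c = 0; heap: [0-18 ALLOC][19-63 FREE]
malloc(19): first-fit scan over [0-18 ALLOC][19-63 FREE] -> 19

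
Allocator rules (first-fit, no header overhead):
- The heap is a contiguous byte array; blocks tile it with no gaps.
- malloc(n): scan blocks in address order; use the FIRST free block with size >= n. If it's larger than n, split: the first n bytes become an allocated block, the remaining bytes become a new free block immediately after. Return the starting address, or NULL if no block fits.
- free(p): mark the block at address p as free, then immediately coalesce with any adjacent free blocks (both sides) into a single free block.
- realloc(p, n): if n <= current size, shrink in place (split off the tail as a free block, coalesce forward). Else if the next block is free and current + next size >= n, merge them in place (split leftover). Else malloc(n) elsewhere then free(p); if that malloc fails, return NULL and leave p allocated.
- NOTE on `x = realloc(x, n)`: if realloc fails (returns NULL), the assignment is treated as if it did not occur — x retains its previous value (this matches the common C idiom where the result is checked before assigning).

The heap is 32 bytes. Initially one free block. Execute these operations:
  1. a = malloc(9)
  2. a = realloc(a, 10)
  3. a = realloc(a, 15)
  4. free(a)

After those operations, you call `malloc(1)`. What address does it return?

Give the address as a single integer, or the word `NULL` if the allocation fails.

Op 1: a = malloc(9) -> a = 0; heap: [0-8 ALLOC][9-31 FREE]
Op 2: a = realloc(a, 10) -> a = 0; heap: [0-9 ALLOC][10-31 FREE]
Op 3: a = realloc(a, 15) -> a = 0; heap: [0-14 ALLOC][15-31 FREE]
Op 4: free(a) -> (freed a); heap: [0-31 FREE]
malloc(1): first-fit scan over [0-31 FREE] -> 0

Answer: 0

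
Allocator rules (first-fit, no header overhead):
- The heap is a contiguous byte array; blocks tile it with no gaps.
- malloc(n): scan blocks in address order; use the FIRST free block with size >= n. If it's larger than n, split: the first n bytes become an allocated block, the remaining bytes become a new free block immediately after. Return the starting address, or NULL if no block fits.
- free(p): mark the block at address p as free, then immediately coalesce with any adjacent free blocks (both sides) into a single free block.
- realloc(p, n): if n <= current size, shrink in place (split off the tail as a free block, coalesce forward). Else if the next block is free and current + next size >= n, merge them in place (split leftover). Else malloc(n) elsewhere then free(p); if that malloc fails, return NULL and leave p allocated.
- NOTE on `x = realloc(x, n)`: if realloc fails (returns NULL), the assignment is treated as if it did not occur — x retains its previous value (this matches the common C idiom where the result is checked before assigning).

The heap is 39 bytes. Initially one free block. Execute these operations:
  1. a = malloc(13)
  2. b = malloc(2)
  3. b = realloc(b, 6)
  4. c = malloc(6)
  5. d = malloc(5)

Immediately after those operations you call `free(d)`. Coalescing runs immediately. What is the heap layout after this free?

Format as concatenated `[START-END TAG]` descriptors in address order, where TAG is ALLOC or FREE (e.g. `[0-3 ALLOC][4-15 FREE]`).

Answer: [0-12 ALLOC][13-18 ALLOC][19-24 ALLOC][25-38 FREE]

Derivation:
Op 1: a = malloc(13) -> a = 0; heap: [0-12 ALLOC][13-38 FREE]
Op 2: b = malloc(2) -> b = 13; heap: [0-12 ALLOC][13-14 ALLOC][15-38 FREE]
Op 3: b = realloc(b, 6) -> b = 13; heap: [0-12 ALLOC][13-18 ALLOC][19-38 FREE]
Op 4: c = malloc(6) -> c = 19; heap: [0-12 ALLOC][13-18 ALLOC][19-24 ALLOC][25-38 FREE]
Op 5: d = malloc(5) -> d = 25; heap: [0-12 ALLOC][13-18 ALLOC][19-24 ALLOC][25-29 ALLOC][30-38 FREE]
free(d): d = 25 -> block [25-29 ALLOC]; mark free, coalesce with adjacent free neighbors -> [0-12 ALLOC][13-18 ALLOC][19-24 ALLOC][25-38 FREE]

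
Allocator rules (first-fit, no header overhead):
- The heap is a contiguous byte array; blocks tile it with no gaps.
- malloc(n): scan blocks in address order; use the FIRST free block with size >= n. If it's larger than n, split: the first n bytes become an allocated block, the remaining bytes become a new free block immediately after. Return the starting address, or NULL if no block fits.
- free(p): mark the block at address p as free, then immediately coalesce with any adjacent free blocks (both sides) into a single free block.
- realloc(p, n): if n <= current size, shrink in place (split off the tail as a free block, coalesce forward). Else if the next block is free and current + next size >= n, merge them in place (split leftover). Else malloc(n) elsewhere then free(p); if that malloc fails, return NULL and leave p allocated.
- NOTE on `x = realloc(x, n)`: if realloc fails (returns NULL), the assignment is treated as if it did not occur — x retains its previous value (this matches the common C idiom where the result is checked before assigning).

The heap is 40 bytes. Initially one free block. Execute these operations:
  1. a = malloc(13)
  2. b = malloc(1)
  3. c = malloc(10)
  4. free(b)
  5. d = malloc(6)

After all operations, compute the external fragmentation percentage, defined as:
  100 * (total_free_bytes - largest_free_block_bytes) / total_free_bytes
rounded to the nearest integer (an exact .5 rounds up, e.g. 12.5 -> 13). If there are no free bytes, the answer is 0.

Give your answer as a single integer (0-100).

Answer: 9

Derivation:
Op 1: a = malloc(13) -> a = 0; heap: [0-12 ALLOC][13-39 FREE]
Op 2: b = malloc(1) -> b = 13; heap: [0-12 ALLOC][13-13 ALLOC][14-39 FREE]
Op 3: c = malloc(10) -> c = 14; heap: [0-12 ALLOC][13-13 ALLOC][14-23 ALLOC][24-39 FREE]
Op 4: free(b) -> (freed b); heap: [0-12 ALLOC][13-13 FREE][14-23 ALLOC][24-39 FREE]
Op 5: d = malloc(6) -> d = 24; heap: [0-12 ALLOC][13-13 FREE][14-23 ALLOC][24-29 ALLOC][30-39 FREE]
Free blocks: [1 10] total_free=11 largest=10 -> 100*(11-10)/11 = 100/11 ≈ 9.091 -> rounds to 9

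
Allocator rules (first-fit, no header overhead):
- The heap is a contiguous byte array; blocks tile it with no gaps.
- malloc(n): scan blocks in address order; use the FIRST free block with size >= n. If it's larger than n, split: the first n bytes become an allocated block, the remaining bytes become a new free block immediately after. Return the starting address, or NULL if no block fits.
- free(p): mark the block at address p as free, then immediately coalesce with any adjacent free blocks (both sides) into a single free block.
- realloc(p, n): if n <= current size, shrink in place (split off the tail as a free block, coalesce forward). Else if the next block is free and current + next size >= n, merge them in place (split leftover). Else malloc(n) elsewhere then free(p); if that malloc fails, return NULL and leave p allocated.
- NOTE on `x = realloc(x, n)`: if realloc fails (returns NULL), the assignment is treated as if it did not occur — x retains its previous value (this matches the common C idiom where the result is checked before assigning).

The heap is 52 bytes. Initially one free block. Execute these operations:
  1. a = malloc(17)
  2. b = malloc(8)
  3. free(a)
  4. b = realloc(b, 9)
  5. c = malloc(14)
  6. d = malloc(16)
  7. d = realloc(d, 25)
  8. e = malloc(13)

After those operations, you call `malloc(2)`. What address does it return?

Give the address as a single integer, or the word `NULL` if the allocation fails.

Answer: 14

Derivation:
Op 1: a = malloc(17) -> a = 0; heap: [0-16 ALLOC][17-51 FREE]
Op 2: b = malloc(8) -> b = 17; heap: [0-16 ALLOC][17-24 ALLOC][25-51 FREE]
Op 3: free(a) -> (freed a); heap: [0-16 FREE][17-24 ALLOC][25-51 FREE]
Op 4: b = realloc(b, 9) -> b = 17; heap: [0-16 FREE][17-25 ALLOC][26-51 FREE]
Op 5: c = malloc(14) -> c = 0; heap: [0-13 ALLOC][14-16 FREE][17-25 ALLOC][26-51 FREE]
Op 6: d = malloc(16) -> d = 26; heap: [0-13 ALLOC][14-16 FREE][17-25 ALLOC][26-41 ALLOC][42-51 FREE]
Op 7: d = realloc(d, 25) -> d = 26; heap: [0-13 ALLOC][14-16 FREE][17-25 ALLOC][26-50 ALLOC][51-51 FREE]
Op 8: e = malloc(13) -> e = NULL; heap: [0-13 ALLOC][14-16 FREE][17-25 ALLOC][26-50 ALLOC][51-51 FREE]
malloc(2): first-fit scan over [0-13 ALLOC][14-16 FREE][17-25 ALLOC][26-50 ALLOC][51-51 FREE] -> 14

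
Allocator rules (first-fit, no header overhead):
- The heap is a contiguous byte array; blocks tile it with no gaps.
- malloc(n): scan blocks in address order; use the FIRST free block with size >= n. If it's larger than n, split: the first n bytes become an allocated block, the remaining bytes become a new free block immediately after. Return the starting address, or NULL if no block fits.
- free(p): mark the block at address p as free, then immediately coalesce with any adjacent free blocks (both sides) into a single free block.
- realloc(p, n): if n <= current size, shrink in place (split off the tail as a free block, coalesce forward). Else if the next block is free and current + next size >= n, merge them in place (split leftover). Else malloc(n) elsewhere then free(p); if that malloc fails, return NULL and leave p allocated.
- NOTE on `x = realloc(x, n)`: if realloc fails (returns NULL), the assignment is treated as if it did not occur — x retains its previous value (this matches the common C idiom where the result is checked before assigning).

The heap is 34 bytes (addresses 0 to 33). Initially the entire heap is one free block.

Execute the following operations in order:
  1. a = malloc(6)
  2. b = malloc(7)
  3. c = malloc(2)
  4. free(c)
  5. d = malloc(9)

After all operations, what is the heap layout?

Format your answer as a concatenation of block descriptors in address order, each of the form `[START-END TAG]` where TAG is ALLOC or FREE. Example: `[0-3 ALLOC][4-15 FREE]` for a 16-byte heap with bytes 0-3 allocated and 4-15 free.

Answer: [0-5 ALLOC][6-12 ALLOC][13-21 ALLOC][22-33 FREE]

Derivation:
Op 1: a = malloc(6) -> a = 0; heap: [0-5 ALLOC][6-33 FREE]
Op 2: b = malloc(7) -> b = 6; heap: [0-5 ALLOC][6-12 ALLOC][13-33 FREE]
Op 3: c = malloc(2) -> c = 13; heap: [0-5 ALLOC][6-12 ALLOC][13-14 ALLOC][15-33 FREE]
Op 4: free(c) -> (freed c); heap: [0-5 ALLOC][6-12 ALLOC][13-33 FREE]
Op 5: d = malloc(9) -> d = 13; heap: [0-5 ALLOC][6-12 ALLOC][13-21 ALLOC][22-33 FREE]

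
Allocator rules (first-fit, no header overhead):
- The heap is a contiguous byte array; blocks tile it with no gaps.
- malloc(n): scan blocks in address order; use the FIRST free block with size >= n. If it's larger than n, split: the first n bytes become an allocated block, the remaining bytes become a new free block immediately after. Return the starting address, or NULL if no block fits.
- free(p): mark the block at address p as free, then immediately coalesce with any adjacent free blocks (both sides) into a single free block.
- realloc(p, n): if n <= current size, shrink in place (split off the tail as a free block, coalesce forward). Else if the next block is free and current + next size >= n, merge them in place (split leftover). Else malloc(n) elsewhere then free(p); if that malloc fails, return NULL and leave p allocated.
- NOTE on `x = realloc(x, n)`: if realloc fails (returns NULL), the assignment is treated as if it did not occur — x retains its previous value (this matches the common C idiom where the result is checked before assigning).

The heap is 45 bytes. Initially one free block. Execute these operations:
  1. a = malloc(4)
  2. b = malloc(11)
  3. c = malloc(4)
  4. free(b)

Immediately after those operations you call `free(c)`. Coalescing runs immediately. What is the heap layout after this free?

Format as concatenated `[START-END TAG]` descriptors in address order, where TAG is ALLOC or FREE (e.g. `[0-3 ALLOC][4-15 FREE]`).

Op 1: a = malloc(4) -> a = 0; heap: [0-3 ALLOC][4-44 FREE]
Op 2: b = malloc(11) -> b = 4; heap: [0-3 ALLOC][4-14 ALLOC][15-44 FREE]
Op 3: c = malloc(4) -> c = 15; heap: [0-3 ALLOC][4-14 ALLOC][15-18 ALLOC][19-44 FREE]
Op 4: free(b) -> (freed b); heap: [0-3 ALLOC][4-14 FREE][15-18 ALLOC][19-44 FREE]
free(c): c = 15 -> block [15-18 ALLOC]; mark free, coalesce with adjacent free neighbors -> [0-3 ALLOC][4-44 FREE]

Answer: [0-3 ALLOC][4-44 FREE]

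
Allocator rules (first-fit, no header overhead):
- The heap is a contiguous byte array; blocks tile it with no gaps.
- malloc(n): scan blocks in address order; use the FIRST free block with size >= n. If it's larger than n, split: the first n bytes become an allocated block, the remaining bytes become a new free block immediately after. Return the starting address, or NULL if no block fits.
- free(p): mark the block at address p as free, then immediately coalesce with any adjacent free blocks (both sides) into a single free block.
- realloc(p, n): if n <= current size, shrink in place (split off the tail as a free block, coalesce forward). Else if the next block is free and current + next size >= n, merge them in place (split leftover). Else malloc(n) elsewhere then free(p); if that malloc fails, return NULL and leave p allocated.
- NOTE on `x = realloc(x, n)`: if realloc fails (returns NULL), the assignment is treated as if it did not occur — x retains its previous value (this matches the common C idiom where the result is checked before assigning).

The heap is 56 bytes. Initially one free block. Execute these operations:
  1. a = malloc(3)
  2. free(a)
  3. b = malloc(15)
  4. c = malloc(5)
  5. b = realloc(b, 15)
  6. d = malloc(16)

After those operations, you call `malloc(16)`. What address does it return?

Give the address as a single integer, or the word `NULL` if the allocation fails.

Answer: 36

Derivation:
Op 1: a = malloc(3) -> a = 0; heap: [0-2 ALLOC][3-55 FREE]
Op 2: free(a) -> (freed a); heap: [0-55 FREE]
Op 3: b = malloc(15) -> b = 0; heap: [0-14 ALLOC][15-55 FREE]
Op 4: c = malloc(5) -> c = 15; heap: [0-14 ALLOC][15-19 ALLOC][20-55 FREE]
Op 5: b = realloc(b, 15) -> b = 0; heap: [0-14 ALLOC][15-19 ALLOC][20-55 FREE]
Op 6: d = malloc(16) -> d = 20; heap: [0-14 ALLOC][15-19 ALLOC][20-35 ALLOC][36-55 FREE]
malloc(16): first-fit scan over [0-14 ALLOC][15-19 ALLOC][20-35 ALLOC][36-55 FREE] -> 36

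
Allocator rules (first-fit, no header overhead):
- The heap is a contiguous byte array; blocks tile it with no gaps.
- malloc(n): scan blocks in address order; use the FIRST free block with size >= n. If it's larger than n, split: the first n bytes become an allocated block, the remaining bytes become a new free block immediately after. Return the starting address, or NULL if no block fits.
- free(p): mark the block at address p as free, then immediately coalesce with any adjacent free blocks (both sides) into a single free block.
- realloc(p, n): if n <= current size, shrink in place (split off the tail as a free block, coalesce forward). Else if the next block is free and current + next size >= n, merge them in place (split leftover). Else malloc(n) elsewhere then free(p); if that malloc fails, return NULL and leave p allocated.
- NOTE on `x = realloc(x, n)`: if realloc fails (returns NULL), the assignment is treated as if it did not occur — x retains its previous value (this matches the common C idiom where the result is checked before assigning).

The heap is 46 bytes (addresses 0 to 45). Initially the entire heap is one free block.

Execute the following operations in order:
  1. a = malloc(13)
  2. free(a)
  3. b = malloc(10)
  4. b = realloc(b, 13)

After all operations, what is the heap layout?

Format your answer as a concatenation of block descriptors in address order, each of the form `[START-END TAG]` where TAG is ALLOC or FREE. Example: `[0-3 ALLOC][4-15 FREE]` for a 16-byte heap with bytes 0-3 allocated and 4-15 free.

Answer: [0-12 ALLOC][13-45 FREE]

Derivation:
Op 1: a = malloc(13) -> a = 0; heap: [0-12 ALLOC][13-45 FREE]
Op 2: free(a) -> (freed a); heap: [0-45 FREE]
Op 3: b = malloc(10) -> b = 0; heap: [0-9 ALLOC][10-45 FREE]
Op 4: b = realloc(b, 13) -> b = 0; heap: [0-12 ALLOC][13-45 FREE]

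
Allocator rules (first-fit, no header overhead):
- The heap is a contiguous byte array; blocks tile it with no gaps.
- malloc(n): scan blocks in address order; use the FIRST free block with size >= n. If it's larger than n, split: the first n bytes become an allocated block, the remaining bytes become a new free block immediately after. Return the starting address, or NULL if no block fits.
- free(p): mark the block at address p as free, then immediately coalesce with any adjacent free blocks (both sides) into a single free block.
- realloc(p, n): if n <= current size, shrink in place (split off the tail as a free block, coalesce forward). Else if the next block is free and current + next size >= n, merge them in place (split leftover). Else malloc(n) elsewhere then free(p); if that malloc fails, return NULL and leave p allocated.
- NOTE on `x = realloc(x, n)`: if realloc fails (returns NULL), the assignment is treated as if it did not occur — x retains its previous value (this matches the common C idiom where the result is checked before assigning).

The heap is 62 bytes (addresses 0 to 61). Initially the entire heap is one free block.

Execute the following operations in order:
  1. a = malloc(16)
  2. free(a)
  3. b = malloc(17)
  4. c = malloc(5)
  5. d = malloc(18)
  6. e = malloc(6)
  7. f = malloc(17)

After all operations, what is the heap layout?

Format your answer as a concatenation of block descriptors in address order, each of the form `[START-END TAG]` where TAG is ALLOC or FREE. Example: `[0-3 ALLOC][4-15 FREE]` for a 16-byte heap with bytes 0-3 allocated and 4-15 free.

Op 1: a = malloc(16) -> a = 0; heap: [0-15 ALLOC][16-61 FREE]
Op 2: free(a) -> (freed a); heap: [0-61 FREE]
Op 3: b = malloc(17) -> b = 0; heap: [0-16 ALLOC][17-61 FREE]
Op 4: c = malloc(5) -> c = 17; heap: [0-16 ALLOC][17-21 ALLOC][22-61 FREE]
Op 5: d = malloc(18) -> d = 22; heap: [0-16 ALLOC][17-21 ALLOC][22-39 ALLOC][40-61 FREE]
Op 6: e = malloc(6) -> e = 40; heap: [0-16 ALLOC][17-21 ALLOC][22-39 ALLOC][40-45 ALLOC][46-61 FREE]
Op 7: f = malloc(17) -> f = NULL; heap: [0-16 ALLOC][17-21 ALLOC][22-39 ALLOC][40-45 ALLOC][46-61 FREE]

Answer: [0-16 ALLOC][17-21 ALLOC][22-39 ALLOC][40-45 ALLOC][46-61 FREE]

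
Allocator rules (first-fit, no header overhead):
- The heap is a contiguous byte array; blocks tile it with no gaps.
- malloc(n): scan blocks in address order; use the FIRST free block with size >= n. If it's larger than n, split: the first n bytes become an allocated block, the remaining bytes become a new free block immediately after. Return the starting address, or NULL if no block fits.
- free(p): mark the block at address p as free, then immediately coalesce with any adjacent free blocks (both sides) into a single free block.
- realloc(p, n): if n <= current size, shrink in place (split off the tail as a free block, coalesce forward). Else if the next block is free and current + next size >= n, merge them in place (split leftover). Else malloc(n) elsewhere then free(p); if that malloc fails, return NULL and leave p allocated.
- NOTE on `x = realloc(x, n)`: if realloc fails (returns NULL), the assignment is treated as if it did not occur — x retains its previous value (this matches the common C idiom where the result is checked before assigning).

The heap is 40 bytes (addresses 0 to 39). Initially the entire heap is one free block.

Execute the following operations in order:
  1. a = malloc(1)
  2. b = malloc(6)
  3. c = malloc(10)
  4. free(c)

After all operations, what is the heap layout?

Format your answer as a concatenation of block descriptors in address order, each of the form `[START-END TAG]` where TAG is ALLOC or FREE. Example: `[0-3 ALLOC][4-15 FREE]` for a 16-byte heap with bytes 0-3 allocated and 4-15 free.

Answer: [0-0 ALLOC][1-6 ALLOC][7-39 FREE]

Derivation:
Op 1: a = malloc(1) -> a = 0; heap: [0-0 ALLOC][1-39 FREE]
Op 2: b = malloc(6) -> b = 1; heap: [0-0 ALLOC][1-6 ALLOC][7-39 FREE]
Op 3: c = malloc(10) -> c = 7; heap: [0-0 ALLOC][1-6 ALLOC][7-16 ALLOC][17-39 FREE]
Op 4: free(c) -> (freed c); heap: [0-0 ALLOC][1-6 ALLOC][7-39 FREE]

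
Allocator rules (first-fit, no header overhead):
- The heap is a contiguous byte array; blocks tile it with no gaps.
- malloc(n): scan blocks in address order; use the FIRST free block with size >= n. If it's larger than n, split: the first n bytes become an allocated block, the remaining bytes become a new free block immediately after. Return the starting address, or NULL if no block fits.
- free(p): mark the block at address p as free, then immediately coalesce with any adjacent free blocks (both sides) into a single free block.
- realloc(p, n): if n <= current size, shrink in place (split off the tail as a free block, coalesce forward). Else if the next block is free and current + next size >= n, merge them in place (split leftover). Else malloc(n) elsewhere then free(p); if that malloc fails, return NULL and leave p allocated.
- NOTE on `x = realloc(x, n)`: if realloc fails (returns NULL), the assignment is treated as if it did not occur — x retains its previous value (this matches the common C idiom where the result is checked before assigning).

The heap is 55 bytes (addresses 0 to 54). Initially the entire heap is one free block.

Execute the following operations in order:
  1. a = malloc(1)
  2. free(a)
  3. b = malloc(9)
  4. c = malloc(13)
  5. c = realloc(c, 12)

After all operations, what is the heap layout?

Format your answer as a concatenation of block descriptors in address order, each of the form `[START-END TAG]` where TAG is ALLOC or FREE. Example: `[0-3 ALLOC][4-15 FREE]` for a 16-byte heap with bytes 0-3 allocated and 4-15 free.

Answer: [0-8 ALLOC][9-20 ALLOC][21-54 FREE]

Derivation:
Op 1: a = malloc(1) -> a = 0; heap: [0-0 ALLOC][1-54 FREE]
Op 2: free(a) -> (freed a); heap: [0-54 FREE]
Op 3: b = malloc(9) -> b = 0; heap: [0-8 ALLOC][9-54 FREE]
Op 4: c = malloc(13) -> c = 9; heap: [0-8 ALLOC][9-21 ALLOC][22-54 FREE]
Op 5: c = realloc(c, 12) -> c = 9; heap: [0-8 ALLOC][9-20 ALLOC][21-54 FREE]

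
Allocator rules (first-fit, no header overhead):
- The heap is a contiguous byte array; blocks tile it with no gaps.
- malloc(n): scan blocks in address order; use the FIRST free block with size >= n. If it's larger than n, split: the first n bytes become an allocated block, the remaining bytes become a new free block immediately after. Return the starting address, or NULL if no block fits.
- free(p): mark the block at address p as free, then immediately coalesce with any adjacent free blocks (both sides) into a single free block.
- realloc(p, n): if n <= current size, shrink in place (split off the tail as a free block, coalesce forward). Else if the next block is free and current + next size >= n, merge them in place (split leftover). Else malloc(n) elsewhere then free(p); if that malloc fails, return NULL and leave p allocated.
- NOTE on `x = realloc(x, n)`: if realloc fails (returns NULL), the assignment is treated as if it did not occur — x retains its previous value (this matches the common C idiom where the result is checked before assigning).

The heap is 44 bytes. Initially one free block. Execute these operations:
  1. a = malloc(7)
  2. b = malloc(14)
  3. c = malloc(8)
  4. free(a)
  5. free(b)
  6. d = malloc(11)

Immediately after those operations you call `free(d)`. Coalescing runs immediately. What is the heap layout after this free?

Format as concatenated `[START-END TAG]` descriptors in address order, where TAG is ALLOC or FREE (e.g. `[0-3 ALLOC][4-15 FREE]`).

Answer: [0-20 FREE][21-28 ALLOC][29-43 FREE]

Derivation:
Op 1: a = malloc(7) -> a = 0; heap: [0-6 ALLOC][7-43 FREE]
Op 2: b = malloc(14) -> b = 7; heap: [0-6 ALLOC][7-20 ALLOC][21-43 FREE]
Op 3: c = malloc(8) -> c = 21; heap: [0-6 ALLOC][7-20 ALLOC][21-28 ALLOC][29-43 FREE]
Op 4: free(a) -> (freed a); heap: [0-6 FREE][7-20 ALLOC][21-28 ALLOC][29-43 FREE]
Op 5: free(b) -> (freed b); heap: [0-20 FREE][21-28 ALLOC][29-43 FREE]
Op 6: d = malloc(11) -> d = 0; heap: [0-10 ALLOC][11-20 FREE][21-28 ALLOC][29-43 FREE]
free(d): d = 0 -> block [0-10 ALLOC]; mark free, coalesce with adjacent free neighbors -> [0-20 FREE][21-28 ALLOC][29-43 FREE]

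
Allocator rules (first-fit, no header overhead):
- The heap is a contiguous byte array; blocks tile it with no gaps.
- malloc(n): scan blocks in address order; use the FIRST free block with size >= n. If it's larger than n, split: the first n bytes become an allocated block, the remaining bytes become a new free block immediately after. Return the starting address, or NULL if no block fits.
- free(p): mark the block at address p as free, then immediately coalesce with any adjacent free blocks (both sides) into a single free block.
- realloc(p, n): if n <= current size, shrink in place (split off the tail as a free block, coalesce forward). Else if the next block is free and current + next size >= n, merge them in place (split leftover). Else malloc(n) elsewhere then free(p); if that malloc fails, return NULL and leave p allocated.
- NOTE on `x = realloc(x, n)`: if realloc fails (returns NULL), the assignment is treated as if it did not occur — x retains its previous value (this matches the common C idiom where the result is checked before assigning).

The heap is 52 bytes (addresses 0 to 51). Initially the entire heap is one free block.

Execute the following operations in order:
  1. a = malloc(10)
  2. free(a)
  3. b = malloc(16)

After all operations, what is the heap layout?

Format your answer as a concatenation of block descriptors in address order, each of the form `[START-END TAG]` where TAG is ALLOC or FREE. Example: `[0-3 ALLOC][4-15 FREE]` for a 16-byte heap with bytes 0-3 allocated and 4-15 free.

Op 1: a = malloc(10) -> a = 0; heap: [0-9 ALLOC][10-51 FREE]
Op 2: free(a) -> (freed a); heap: [0-51 FREE]
Op 3: b = malloc(16) -> b = 0; heap: [0-15 ALLOC][16-51 FREE]

Answer: [0-15 ALLOC][16-51 FREE]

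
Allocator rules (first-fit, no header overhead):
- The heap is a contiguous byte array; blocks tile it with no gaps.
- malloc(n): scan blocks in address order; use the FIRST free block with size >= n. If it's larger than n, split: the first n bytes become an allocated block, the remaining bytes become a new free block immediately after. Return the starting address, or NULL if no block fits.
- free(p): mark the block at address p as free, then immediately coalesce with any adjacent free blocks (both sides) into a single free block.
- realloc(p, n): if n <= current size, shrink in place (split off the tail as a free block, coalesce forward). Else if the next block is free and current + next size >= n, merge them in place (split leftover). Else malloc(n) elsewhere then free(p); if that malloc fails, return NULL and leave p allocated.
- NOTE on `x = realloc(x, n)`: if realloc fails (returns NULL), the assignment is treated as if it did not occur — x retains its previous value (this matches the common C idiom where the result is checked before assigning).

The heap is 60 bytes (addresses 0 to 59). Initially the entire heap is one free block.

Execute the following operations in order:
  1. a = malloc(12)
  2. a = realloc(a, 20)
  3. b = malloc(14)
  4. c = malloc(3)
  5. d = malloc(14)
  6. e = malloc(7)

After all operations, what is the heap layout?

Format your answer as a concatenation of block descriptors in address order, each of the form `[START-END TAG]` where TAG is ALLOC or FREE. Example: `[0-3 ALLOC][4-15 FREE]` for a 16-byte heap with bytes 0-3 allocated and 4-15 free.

Op 1: a = malloc(12) -> a = 0; heap: [0-11 ALLOC][12-59 FREE]
Op 2: a = realloc(a, 20) -> a = 0; heap: [0-19 ALLOC][20-59 FREE]
Op 3: b = malloc(14) -> b = 20; heap: [0-19 ALLOC][20-33 ALLOC][34-59 FREE]
Op 4: c = malloc(3) -> c = 34; heap: [0-19 ALLOC][20-33 ALLOC][34-36 ALLOC][37-59 FREE]
Op 5: d = malloc(14) -> d = 37; heap: [0-19 ALLOC][20-33 ALLOC][34-36 ALLOC][37-50 ALLOC][51-59 FREE]
Op 6: e = malloc(7) -> e = 51; heap: [0-19 ALLOC][20-33 ALLOC][34-36 ALLOC][37-50 ALLOC][51-57 ALLOC][58-59 FREE]

Answer: [0-19 ALLOC][20-33 ALLOC][34-36 ALLOC][37-50 ALLOC][51-57 ALLOC][58-59 FREE]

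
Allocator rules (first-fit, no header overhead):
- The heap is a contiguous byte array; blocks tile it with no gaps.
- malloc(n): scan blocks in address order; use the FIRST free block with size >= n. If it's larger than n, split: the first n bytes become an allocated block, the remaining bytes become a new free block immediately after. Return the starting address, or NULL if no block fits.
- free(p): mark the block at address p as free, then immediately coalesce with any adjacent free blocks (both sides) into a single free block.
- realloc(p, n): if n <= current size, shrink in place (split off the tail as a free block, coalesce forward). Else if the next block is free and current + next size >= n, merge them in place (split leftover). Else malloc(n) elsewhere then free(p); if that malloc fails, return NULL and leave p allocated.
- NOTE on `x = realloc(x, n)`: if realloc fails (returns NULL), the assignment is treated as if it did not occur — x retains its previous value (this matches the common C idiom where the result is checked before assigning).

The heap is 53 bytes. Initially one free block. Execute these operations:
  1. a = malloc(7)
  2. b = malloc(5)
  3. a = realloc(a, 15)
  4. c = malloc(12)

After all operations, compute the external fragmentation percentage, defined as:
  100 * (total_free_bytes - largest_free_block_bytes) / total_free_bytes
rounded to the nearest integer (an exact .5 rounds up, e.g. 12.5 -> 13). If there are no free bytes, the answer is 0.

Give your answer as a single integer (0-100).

Answer: 33

Derivation:
Op 1: a = malloc(7) -> a = 0; heap: [0-6 ALLOC][7-52 FREE]
Op 2: b = malloc(5) -> b = 7; heap: [0-6 ALLOC][7-11 ALLOC][12-52 FREE]
Op 3: a = realloc(a, 15) -> a = 12; heap: [0-6 FREE][7-11 ALLOC][12-26 ALLOC][27-52 FREE]
Op 4: c = malloc(12) -> c = 27; heap: [0-6 FREE][7-11 ALLOC][12-26 ALLOC][27-38 ALLOC][39-52 FREE]
Free blocks: [7 14] total_free=21 largest=14 -> 100*(21-14)/21 = 700/21 ≈ 33.333 -> rounds to 33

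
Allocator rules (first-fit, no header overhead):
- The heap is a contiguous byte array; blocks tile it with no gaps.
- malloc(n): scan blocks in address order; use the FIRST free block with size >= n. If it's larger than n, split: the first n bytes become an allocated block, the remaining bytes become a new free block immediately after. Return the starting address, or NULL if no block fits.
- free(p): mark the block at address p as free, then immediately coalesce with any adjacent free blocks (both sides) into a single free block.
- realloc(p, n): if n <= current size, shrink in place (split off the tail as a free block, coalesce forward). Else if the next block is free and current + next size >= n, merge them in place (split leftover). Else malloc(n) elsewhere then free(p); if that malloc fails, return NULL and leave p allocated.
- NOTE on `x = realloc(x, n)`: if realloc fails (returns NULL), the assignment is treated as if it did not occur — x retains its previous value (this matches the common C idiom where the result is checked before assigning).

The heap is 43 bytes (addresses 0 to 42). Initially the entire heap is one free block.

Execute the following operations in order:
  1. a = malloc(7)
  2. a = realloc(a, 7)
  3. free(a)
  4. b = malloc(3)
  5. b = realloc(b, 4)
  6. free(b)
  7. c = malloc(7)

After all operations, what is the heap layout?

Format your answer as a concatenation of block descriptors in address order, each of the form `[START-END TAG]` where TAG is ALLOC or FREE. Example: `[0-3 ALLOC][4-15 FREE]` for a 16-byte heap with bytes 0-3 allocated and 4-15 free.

Op 1: a = malloc(7) -> a = 0; heap: [0-6 ALLOC][7-42 FREE]
Op 2: a = realloc(a, 7) -> a = 0; heap: [0-6 ALLOC][7-42 FREE]
Op 3: free(a) -> (freed a); heap: [0-42 FREE]
Op 4: b = malloc(3) -> b = 0; heap: [0-2 ALLOC][3-42 FREE]
Op 5: b = realloc(b, 4) -> b = 0; heap: [0-3 ALLOC][4-42 FREE]
Op 6: free(b) -> (freed b); heap: [0-42 FREE]
Op 7: c = malloc(7) -> c = 0; heap: [0-6 ALLOC][7-42 FREE]

Answer: [0-6 ALLOC][7-42 FREE]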